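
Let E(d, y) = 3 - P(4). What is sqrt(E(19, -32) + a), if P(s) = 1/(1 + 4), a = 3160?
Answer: sqrt(79070)/5 ≈ 56.239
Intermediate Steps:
P(s) = 1/5
E(d, y) = 14/5 (E(d, y) = 3 - 1*1/5 = 3 - 1/5 = 14/5)
sqrt(E(19, -32) + a) = sqrt(14/5 + 3160) = sqrt(15814/5) = sqrt(79070)/5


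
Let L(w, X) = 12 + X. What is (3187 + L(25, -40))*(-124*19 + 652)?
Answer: -5382936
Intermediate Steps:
(3187 + L(25, -40))*(-124*19 + 652) = (3187 + (12 - 40))*(-124*19 + 652) = (3187 - 28)*(-2356 + 652) = 3159*(-1704) = -5382936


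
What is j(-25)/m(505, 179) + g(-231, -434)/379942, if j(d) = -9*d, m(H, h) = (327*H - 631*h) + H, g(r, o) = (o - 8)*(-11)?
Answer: 170835296/10009761961 ≈ 0.017067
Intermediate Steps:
g(r, o) = 88 - 11*o (g(r, o) = (-8 + o)*(-11) = 88 - 11*o)
m(H, h) = -631*h + 328*H (m(H, h) = (-631*h + 327*H) + H = -631*h + 328*H)
j(-25)/m(505, 179) + g(-231, -434)/379942 = (-9*(-25))/(-631*179 + 328*505) + (88 - 11*(-434))/379942 = 225/(-112949 + 165640) + (88 + 4774)*(1/379942) = 225/52691 + 4862*(1/379942) = 225*(1/52691) + 2431/189971 = 225/52691 + 2431/189971 = 170835296/10009761961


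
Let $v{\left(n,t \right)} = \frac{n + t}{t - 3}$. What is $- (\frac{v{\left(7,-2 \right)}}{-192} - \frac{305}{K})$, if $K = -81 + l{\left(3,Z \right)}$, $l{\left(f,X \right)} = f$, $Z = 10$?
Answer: $- \frac{9773}{2496} \approx -3.9155$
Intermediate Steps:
$K = -78$ ($K = -81 + 3 = -78$)
$v{\left(n,t \right)} = \frac{n + t}{-3 + t}$
$- (\frac{v{\left(7,-2 \right)}}{-192} - \frac{305}{K}) = - (\frac{\frac{1}{-3 - 2} \left(7 - 2\right)}{-192} - \frac{305}{-78}) = - (\frac{1}{-5} \cdot 5 \left(- \frac{1}{192}\right) - - \frac{305}{78}) = - (\left(- \frac{1}{5}\right) 5 \left(- \frac{1}{192}\right) + \frac{305}{78}) = - (\left(-1\right) \left(- \frac{1}{192}\right) + \frac{305}{78}) = - (\frac{1}{192} + \frac{305}{78}) = \left(-1\right) \frac{9773}{2496} = - \frac{9773}{2496}$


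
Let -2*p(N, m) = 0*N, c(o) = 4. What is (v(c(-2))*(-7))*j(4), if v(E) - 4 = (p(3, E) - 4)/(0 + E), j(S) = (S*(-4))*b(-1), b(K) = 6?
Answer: 2016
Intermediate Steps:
p(N, m) = 0 (p(N, m) = -0*N = -½*0 = 0)
j(S) = -24*S (j(S) = (S*(-4))*6 = -4*S*6 = -24*S)
v(E) = 4 - 4/E (v(E) = 4 + (0 - 4)/(0 + E) = 4 - 4/E)
(v(c(-2))*(-7))*j(4) = ((4 - 4/4)*(-7))*(-24*4) = ((4 - 4*¼)*(-7))*(-96) = ((4 - 1)*(-7))*(-96) = (3*(-7))*(-96) = -21*(-96) = 2016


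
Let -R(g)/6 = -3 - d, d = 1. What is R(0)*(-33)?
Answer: -792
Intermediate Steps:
R(g) = 24 (R(g) = -6*(-3 - 1*1) = -6*(-3 - 1) = -6*(-4) = 24)
R(0)*(-33) = 24*(-33) = -792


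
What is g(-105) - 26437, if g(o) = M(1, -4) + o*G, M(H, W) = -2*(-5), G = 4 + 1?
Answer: -26952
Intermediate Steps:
G = 5
M(H, W) = 10
g(o) = 10 + 5*o (g(o) = 10 + o*5 = 10 + 5*o)
g(-105) - 26437 = (10 + 5*(-105)) - 26437 = (10 - 525) - 26437 = -515 - 26437 = -26952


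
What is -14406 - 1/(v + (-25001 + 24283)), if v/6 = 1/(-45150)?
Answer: -77834904581/5402951 ≈ -14406.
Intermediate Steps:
v = -1/7525 (v = 6/(-45150) = 6*(-1/45150) = -1/7525 ≈ -0.00013289)
-14406 - 1/(v + (-25001 + 24283)) = -14406 - 1/(-1/7525 + (-25001 + 24283)) = -14406 - 1/(-1/7525 - 718) = -14406 - 1/(-5402951/7525) = -14406 - 1*(-7525/5402951) = -14406 + 7525/5402951 = -77834904581/5402951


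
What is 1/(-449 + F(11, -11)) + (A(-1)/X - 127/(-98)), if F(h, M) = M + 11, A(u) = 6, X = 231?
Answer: 638747/484022 ≈ 1.3197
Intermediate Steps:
F(h, M) = 11 + M
1/(-449 + F(11, -11)) + (A(-1)/X - 127/(-98)) = 1/(-449 + (11 - 11)) + (6/231 - 127/(-98)) = 1/(-449 + 0) + (6*(1/231) - 127*(-1/98)) = 1/(-449) + (2/77 + 127/98) = -1/449 + 1425/1078 = 638747/484022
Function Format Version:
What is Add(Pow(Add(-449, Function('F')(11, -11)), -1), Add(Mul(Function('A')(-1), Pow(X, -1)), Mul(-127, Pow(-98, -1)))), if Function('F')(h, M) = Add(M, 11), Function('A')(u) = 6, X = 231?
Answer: Rational(638747, 484022) ≈ 1.3197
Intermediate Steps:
Function('F')(h, M) = Add(11, M)
Add(Pow(Add(-449, Function('F')(11, -11)), -1), Add(Mul(Function('A')(-1), Pow(X, -1)), Mul(-127, Pow(-98, -1)))) = Add(Pow(Add(-449, Add(11, -11)), -1), Add(Mul(6, Pow(231, -1)), Mul(-127, Pow(-98, -1)))) = Add(Pow(Add(-449, 0), -1), Add(Mul(6, Rational(1, 231)), Mul(-127, Rational(-1, 98)))) = Add(Pow(-449, -1), Add(Rational(2, 77), Rational(127, 98))) = Add(Rational(-1, 449), Rational(1425, 1078)) = Rational(638747, 484022)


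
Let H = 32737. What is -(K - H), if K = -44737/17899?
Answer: 83714900/2557 ≈ 32740.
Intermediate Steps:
K = -6391/2557 (K = -44737*1/17899 = -6391/2557 ≈ -2.4994)
-(K - H) = -(-6391/2557 - 1*32737) = -(-6391/2557 - 32737) = -1*(-83714900/2557) = 83714900/2557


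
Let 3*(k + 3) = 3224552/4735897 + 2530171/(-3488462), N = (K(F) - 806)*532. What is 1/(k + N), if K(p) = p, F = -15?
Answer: -16520996720414/7215958587192867971 ≈ -2.2895e-6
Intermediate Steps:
N = -436772 (N = (-15 - 806)*532 = -821*532 = -436772)
k = -49807624204363/16520996720414 (k = -3 + (3224552/4735897 + 2530171/(-3488462))/3 = -3 + (3224552*(1/4735897) + 2530171*(-1/3488462))/3 = -3 + (3224552/4735897 - 2530171/3488462)/3 = -3 + (⅓)*(-733902129363/16520996720414) = -3 - 244634043121/16520996720414 = -49807624204363/16520996720414 ≈ -3.0148)
1/(k + N) = 1/(-49807624204363/16520996720414 - 436772) = 1/(-7215958587192867971/16520996720414) = -16520996720414/7215958587192867971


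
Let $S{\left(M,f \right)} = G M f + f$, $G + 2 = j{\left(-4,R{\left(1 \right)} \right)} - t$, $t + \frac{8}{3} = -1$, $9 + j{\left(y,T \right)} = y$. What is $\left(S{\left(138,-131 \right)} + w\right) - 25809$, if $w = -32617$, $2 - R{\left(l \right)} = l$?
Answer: $146327$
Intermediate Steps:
$R{\left(l \right)} = 2 - l$
$j{\left(y,T \right)} = -9 + y$
$t = - \frac{11}{3}$ ($t = - \frac{8}{3} - 1 = - \frac{11}{3} \approx -3.6667$)
$G = - \frac{34}{3}$ ($G = -2 - \frac{28}{3} = - \frac{34}{3} \approx -11.333$)
$S{\left(M,f \right)} = f - \frac{34 M f}{3}$ ($S{\left(M,f \right)} = - \frac{34 M}{3} f + f = - \frac{34 M f}{3} + f = f - \frac{34 M f}{3}$)
$\left(S{\left(138,-131 \right)} + w\right) - 25809 = \left(\frac{1}{3} \left(-131\right) \left(3 - 4692\right) - 32617\right) - 25809 = \left(\frac{1}{3} \left(-131\right) \left(-4689\right) - 32617\right) - 25809 = \left(204753 - 32617\right) - 25809 = 172136 - 25809 = 146327$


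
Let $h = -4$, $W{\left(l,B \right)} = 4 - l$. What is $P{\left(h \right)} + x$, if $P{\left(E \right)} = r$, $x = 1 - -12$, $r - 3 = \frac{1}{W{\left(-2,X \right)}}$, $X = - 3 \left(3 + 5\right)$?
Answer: $\frac{97}{6} \approx 16.167$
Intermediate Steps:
$X = -24$ ($X = \left(-3\right) 8 = -24$)
$r = \frac{19}{6}$ ($r = 3 + \frac{1}{4 - -2} = 3 + \frac{1}{4 + 2} = 3 + \frac{1}{6} = \frac{19}{6} \approx 3.1667$)
$x = 13$ ($x = 1 + 12 = 13$)
$P{\left(E \right)} = \frac{19}{6}$
$P{\left(h \right)} + x = \frac{19}{6} + 13 = \frac{97}{6}$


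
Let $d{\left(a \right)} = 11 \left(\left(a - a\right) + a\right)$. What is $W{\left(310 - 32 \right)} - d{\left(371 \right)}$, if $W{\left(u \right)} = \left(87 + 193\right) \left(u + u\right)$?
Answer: $151599$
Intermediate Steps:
$d{\left(a \right)} = 11 a$ ($d{\left(a \right)} = 11 \left(0 + a\right) = 11 a$)
$W{\left(u \right)} = 560 u$ ($W{\left(u \right)} = 280 \cdot 2 u = 560 u$)
$W{\left(310 - 32 \right)} - d{\left(371 \right)} = 560 \left(310 - 32\right) - 11 \cdot 371 = 560 \left(310 - 32\right) - 4081 = 560 \cdot 278 - 4081 = 155680 - 4081 = 151599$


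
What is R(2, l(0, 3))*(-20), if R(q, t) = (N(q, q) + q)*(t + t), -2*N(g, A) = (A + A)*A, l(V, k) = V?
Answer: 0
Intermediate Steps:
N(g, A) = -A² (N(g, A) = -(A + A)*A/2 = -2*A*A/2 = -A²)
R(q, t) = 2*t*(q - q²) (R(q, t) = (-q² + q)*(t + t) = (q - q²)*(2*t) = 2*t*(q - q²))
R(2, l(0, 3))*(-20) = (2*2*0*(1 - 1*2))*(-20) = (2*2*0*(1 - 2))*(-20) = (2*2*0*(-1))*(-20) = 0*(-20) = 0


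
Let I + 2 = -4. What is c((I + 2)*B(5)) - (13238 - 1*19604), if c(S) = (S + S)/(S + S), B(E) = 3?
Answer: 6367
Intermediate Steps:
I = -6 (I = -2 - 4 = -6)
c(S) = 1 (c(S) = (2*S)/((2*S)) = (2*S)*(1/(2*S)) = 1)
c((I + 2)*B(5)) - (13238 - 1*19604) = 1 - (13238 - 1*19604) = 1 - (13238 - 19604) = 1 - 1*(-6366) = 1 + 6366 = 6367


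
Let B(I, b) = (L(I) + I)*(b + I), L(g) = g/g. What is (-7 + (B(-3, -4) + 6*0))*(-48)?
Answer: -336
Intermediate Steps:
L(g) = 1
B(I, b) = (1 + I)*(I + b) (B(I, b) = (1 + I)*(b + I) = (1 + I)*(I + b))
(-7 + (B(-3, -4) + 6*0))*(-48) = (-7 + ((-3 - 4 + (-3)² - 3*(-4)) + 6*0))*(-48) = (-7 + ((-3 - 4 + 9 + 12) + 0))*(-48) = (-7 + (14 + 0))*(-48) = (-7 + 14)*(-48) = 7*(-48) = -336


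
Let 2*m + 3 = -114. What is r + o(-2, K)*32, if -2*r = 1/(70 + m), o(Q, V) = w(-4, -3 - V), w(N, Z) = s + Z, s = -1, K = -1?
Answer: -2209/23 ≈ -96.043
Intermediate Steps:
m = -117/2 (m = -3/2 + (1/2)*(-114) = -3/2 - 57 = -117/2 ≈ -58.500)
w(N, Z) = -1 + Z
o(Q, V) = -4 - V (o(Q, V) = -1 + (-3 - V) = -4 - V)
r = -1/23 (r = -1/(2*(70 - 117/2)) = -1/(2*23/2) = -1/2*2/23 = -1/23 ≈ -0.043478)
r + o(-2, K)*32 = -1/23 + (-4 - 1*(-1))*32 = -1/23 + (-4 + 1)*32 = -1/23 - 3*32 = -1/23 - 96 = -2209/23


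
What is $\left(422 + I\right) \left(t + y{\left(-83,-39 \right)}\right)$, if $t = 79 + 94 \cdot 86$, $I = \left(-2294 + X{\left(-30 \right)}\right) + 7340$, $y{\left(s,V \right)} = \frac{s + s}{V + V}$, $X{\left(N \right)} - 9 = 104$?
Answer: $\frac{1777213640}{39} \approx 4.557 \cdot 10^{7}$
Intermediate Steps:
$X{\left(N \right)} = 113$ ($X{\left(N \right)} = 9 + 104 = 113$)
$y{\left(s,V \right)} = \frac{s}{V}$ ($y{\left(s,V \right)} = \frac{2 s}{2 V} = 2 s \frac{1}{2 V} = \frac{s}{V}$)
$I = 5159$ ($I = \left(-2294 + 113\right) + 7340 = -2181 + 7340 = 5159$)
$t = 8163$ ($t = 79 + 8084 = 8163$)
$\left(422 + I\right) \left(t + y{\left(-83,-39 \right)}\right) = \left(422 + 5159\right) \left(8163 - \frac{83}{-39}\right) = 5581 \left(8163 - - \frac{83}{39}\right) = 5581 \left(8163 + \frac{83}{39}\right) = 5581 \cdot \frac{318440}{39} = \frac{1777213640}{39}$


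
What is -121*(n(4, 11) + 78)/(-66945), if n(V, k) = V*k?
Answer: 14762/66945 ≈ 0.22051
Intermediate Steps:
-121*(n(4, 11) + 78)/(-66945) = -121*(4*11 + 78)/(-66945) = -121*(44 + 78)*(-1/66945) = -121*122*(-1/66945) = -14762*(-1/66945) = 14762/66945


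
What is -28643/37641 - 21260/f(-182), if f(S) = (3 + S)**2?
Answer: -1717998023/1206055281 ≈ -1.4245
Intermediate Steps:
-28643/37641 - 21260/f(-182) = -28643/37641 - 21260/(3 - 182)**2 = -28643*1/37641 - 21260/((-179)**2) = -28643/37641 - 21260/32041 = -1717998023/1206055281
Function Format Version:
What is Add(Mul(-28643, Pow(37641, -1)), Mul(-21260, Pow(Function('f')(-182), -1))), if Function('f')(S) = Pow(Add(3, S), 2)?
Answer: Rational(-1717998023, 1206055281) ≈ -1.4245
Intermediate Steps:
Add(Mul(-28643, Pow(37641, -1)), Mul(-21260, Pow(Function('f')(-182), -1))) = Add(Mul(-28643, Pow(37641, -1)), Mul(-21260, Pow(Pow(Add(3, -182), 2), -1))) = Add(Mul(-28643, Rational(1, 37641)), Mul(-21260, Pow(Pow(-179, 2), -1))) = Add(Rational(-28643, 37641), Mul(-21260, Pow(32041, -1))) = Add(Rational(-28643, 37641), Mul(-21260, Rational(1, 32041))) = Add(Rational(-28643, 37641), Rational(-21260, 32041)) = Rational(-1717998023, 1206055281)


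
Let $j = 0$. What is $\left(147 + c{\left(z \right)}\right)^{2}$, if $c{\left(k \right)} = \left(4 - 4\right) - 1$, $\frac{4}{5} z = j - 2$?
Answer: $21316$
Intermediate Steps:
$z = - \frac{5}{2}$ ($z = \frac{5 \left(0 - 2\right)}{4} = \frac{5}{4} \left(-2\right) = - \frac{5}{2} \approx -2.5$)
$c{\left(k \right)} = -1$ ($c{\left(k \right)} = 0 - 1 = -1$)
$\left(147 + c{\left(z \right)}\right)^{2} = \left(147 - 1\right)^{2} = 146^{2} = 21316$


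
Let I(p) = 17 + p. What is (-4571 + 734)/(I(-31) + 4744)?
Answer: -3837/4730 ≈ -0.81120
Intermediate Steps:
(-4571 + 734)/(I(-31) + 4744) = (-4571 + 734)/((17 - 31) + 4744) = -3837/(-14 + 4744) = -3837/4730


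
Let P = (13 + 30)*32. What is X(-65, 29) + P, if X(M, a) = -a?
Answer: 1347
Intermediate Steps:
P = 1376 (P = 43*32 = 1376)
X(-65, 29) + P = -1*29 + 1376 = -29 + 1376 = 1347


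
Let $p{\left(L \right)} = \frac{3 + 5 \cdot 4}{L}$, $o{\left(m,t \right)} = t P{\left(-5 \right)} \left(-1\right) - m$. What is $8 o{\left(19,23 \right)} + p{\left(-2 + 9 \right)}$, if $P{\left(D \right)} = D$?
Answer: $\frac{5399}{7} \approx 771.29$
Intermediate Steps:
$o{\left(m,t \right)} = - m + 5 t$ ($o{\left(m,t \right)} = t \left(-5\right) \left(-1\right) - m = - 5 t \left(-1\right) - m = 5 t - m = - m + 5 t$)
$p{\left(L \right)} = \frac{23}{L}$ ($p{\left(L \right)} = \frac{3 + 20}{L} = \frac{23}{L}$)
$8 o{\left(19,23 \right)} + p{\left(-2 + 9 \right)} = 8 \left(\left(-1\right) 19 + 5 \cdot 23\right) + \frac{23}{-2 + 9} = 8 \left(-19 + 115\right) + \frac{23}{7} = 8 \cdot 96 + 23 \cdot \frac{1}{7} = 768 + \frac{23}{7} = \frac{5399}{7}$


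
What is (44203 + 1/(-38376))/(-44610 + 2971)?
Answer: -1696334327/1597938264 ≈ -1.0616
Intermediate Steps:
(44203 + 1/(-38376))/(-44610 + 2971) = (44203 - 1/38376)/(-41639) = (1696334327/38376)*(-1/41639) = -1696334327/1597938264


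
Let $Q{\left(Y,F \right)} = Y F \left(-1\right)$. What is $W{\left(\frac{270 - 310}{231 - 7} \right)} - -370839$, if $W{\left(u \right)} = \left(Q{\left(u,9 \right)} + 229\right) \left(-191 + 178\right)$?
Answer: $\frac{10299551}{28} \approx 3.6784 \cdot 10^{5}$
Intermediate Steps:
$Q{\left(Y,F \right)} = - F Y$ ($Q{\left(Y,F \right)} = F Y \left(-1\right) = - F Y$)
$W{\left(u \right)} = -2977 + 117 u$ ($W{\left(u \right)} = \left(\left(-1\right) 9 u + 229\right) \left(-191 + 178\right) = \left(- 9 u + 229\right) \left(-13\right) = \left(229 - 9 u\right) \left(-13\right) = -2977 + 117 u$)
$W{\left(\frac{270 - 310}{231 - 7} \right)} - -370839 = \left(-2977 + 117 \frac{270 - 310}{231 - 7}\right) - -370839 = \left(-2977 + 117 \left(- \frac{40}{224}\right)\right) + 370839 = \left(-2977 + 117 \left(\left(-40\right) \frac{1}{224}\right)\right) + 370839 = \left(-2977 + 117 \left(- \frac{5}{28}\right)\right) + 370839 = \left(-2977 - \frac{585}{28}\right) + 370839 = - \frac{83941}{28} + 370839 = \frac{10299551}{28}$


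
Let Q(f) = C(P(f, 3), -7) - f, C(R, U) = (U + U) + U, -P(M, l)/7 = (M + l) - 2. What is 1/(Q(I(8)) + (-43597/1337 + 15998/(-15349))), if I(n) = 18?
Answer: -20521613/1490902586 ≈ -0.013765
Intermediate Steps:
P(M, l) = 14 - 7*M - 7*l (P(M, l) = -7*((M + l) - 2) = -7*(-2 + M + l) = 14 - 7*M - 7*l)
C(R, U) = 3*U (C(R, U) = 2*U + U = 3*U)
Q(f) = -21 - f (Q(f) = 3*(-7) - f = -21 - f)
1/(Q(I(8)) + (-43597/1337 + 15998/(-15349))) = 1/((-21 - 1*18) + (-43597/1337 + 15998/(-15349))) = 1/((-21 - 18) + (-43597*1/1337 + 15998*(-1/15349))) = 1/(-39 + (-43597/1337 - 15998/15349)) = 1/(-39 - 690559679/20521613) = 1/(-1490902586/20521613) = -20521613/1490902586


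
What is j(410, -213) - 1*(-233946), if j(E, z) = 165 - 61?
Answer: 234050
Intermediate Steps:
j(E, z) = 104
j(410, -213) - 1*(-233946) = 104 - 1*(-233946) = 104 + 233946 = 234050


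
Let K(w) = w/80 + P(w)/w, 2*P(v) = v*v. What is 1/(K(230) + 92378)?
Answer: 8/739967 ≈ 1.0811e-5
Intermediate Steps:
P(v) = v²/2 (P(v) = (v*v)/2 = v²/2)
K(w) = 41*w/80 (K(w) = w/80 + (w²/2)/w = w*(1/80) + w/2 = w/80 + w/2 = 41*w/80)
1/(K(230) + 92378) = 1/((41/80)*230 + 92378) = 1/(943/8 + 92378) = 1/(739967/8) = 8/739967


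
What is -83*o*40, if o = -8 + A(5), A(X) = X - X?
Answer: 26560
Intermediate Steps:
A(X) = 0
o = -8 (o = -8 + 0 = -8)
-83*o*40 = -83*(-8)*40 = 664*40 = 26560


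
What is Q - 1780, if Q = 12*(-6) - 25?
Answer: -1877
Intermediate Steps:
Q = -97 (Q = -72 - 25 = -97)
Q - 1780 = -97 - 1780 = -1877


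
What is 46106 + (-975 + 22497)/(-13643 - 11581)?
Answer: 193826037/4204 ≈ 46105.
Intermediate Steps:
46106 + (-975 + 22497)/(-13643 - 11581) = 46106 + 21522/(-25224) = 46106 + 21522*(-1/25224) = 46106 - 3587/4204 = 193826037/4204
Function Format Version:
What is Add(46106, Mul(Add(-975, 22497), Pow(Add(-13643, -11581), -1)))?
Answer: Rational(193826037, 4204) ≈ 46105.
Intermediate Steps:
Add(46106, Mul(Add(-975, 22497), Pow(Add(-13643, -11581), -1))) = Add(46106, Mul(21522, Pow(-25224, -1))) = Add(46106, Mul(21522, Rational(-1, 25224))) = Add(46106, Rational(-3587, 4204)) = Rational(193826037, 4204)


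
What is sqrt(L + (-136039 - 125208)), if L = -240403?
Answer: 5*I*sqrt(20066) ≈ 708.27*I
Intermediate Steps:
sqrt(L + (-136039 - 125208)) = sqrt(-240403 + (-136039 - 125208)) = sqrt(-240403 - 261247) = sqrt(-501650) = 5*I*sqrt(20066)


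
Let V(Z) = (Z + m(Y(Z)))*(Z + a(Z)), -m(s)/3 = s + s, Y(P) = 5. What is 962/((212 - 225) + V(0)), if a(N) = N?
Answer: -74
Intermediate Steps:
m(s) = -6*s (m(s) = -3*(s + s) = -6*s)
V(Z) = 2*Z*(-30 + Z) (V(Z) = (Z - 6*5)*(Z + Z) = (Z - 30)*(2*Z) = (-30 + Z)*(2*Z) = 2*Z*(-30 + Z))
962/((212 - 225) + V(0)) = 962/((212 - 225) + 2*0*(-30 + 0)) = 962/(-13 + 2*0*(-30)) = 962/(-13 + 0) = 962/(-13) = 962*(-1/13) = -74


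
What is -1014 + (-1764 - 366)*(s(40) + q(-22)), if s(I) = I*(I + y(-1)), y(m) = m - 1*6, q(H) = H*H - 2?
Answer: -3839274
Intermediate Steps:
q(H) = -2 + H² (q(H) = H² - 2 = -2 + H²)
y(m) = -6 + m (y(m) = m - 6 = -6 + m)
s(I) = I*(-7 + I) (s(I) = I*(I + (-6 - 1)) = I*(I - 7) = I*(-7 + I))
-1014 + (-1764 - 366)*(s(40) + q(-22)) = -1014 + (-1764 - 366)*(40*(-7 + 40) + (-2 + (-22)²)) = -1014 - 2130*(40*33 + (-2 + 484)) = -1014 - 2130*(1320 + 482) = -1014 - 2130*1802 = -1014 - 3838260 = -3839274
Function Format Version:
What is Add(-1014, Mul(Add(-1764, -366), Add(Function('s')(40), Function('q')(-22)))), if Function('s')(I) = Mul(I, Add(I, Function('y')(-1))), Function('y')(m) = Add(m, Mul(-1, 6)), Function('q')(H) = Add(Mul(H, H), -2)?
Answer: -3839274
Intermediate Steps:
Function('q')(H) = Add(-2, Pow(H, 2)) (Function('q')(H) = Add(Pow(H, 2), -2) = Add(-2, Pow(H, 2)))
Function('y')(m) = Add(-6, m) (Function('y')(m) = Add(m, -6) = Add(-6, m))
Function('s')(I) = Mul(I, Add(-7, I)) (Function('s')(I) = Mul(I, Add(I, Add(-6, -1))) = Mul(I, Add(I, -7)) = Mul(I, Add(-7, I)))
Add(-1014, Mul(Add(-1764, -366), Add(Function('s')(40), Function('q')(-22)))) = Add(-1014, Mul(Add(-1764, -366), Add(Mul(40, Add(-7, 40)), Add(-2, Pow(-22, 2))))) = Add(-1014, Mul(-2130, Add(Mul(40, 33), Add(-2, 484)))) = Add(-1014, Mul(-2130, Add(1320, 482))) = Add(-1014, Mul(-2130, 1802)) = Add(-1014, -3838260) = -3839274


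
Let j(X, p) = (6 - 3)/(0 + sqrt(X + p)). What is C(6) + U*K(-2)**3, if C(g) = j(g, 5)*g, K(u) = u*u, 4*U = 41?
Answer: 656 + 18*sqrt(11)/11 ≈ 661.43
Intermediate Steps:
U = 41/4 (U = (1/4)*41 = 41/4 ≈ 10.250)
K(u) = u**2
j(X, p) = 3/sqrt(X + p) (j(X, p) = 3/(sqrt(X + p)) = 3/sqrt(X + p))
C(g) = 3*g/sqrt(5 + g) (C(g) = (3/sqrt(g + 5))*g = (3/sqrt(5 + g))*g = 3*g/sqrt(5 + g))
C(6) + U*K(-2)**3 = 3*6/sqrt(5 + 6) + 41*((-2)**2)**3/4 = 3*6/sqrt(11) + (41/4)*4**3 = 3*6*(sqrt(11)/11) + (41/4)*64 = 18*sqrt(11)/11 + 656 = 656 + 18*sqrt(11)/11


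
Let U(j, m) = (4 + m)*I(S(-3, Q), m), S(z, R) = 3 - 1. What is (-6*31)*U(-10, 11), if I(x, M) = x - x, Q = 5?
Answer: 0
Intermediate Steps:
S(z, R) = 2
I(x, M) = 0
U(j, m) = 0 (U(j, m) = (4 + m)*0 = 0)
(-6*31)*U(-10, 11) = -6*31*0 = -186*0 = 0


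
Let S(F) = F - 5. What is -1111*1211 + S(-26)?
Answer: -1345452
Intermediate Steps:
S(F) = -5 + F
-1111*1211 + S(-26) = -1111*1211 + (-5 - 26) = -1345421 - 31 = -1345452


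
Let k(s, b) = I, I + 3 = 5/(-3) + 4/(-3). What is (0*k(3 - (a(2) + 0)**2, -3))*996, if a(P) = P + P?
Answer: 0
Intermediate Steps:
a(P) = 2*P
I = -6 (I = -3 + (5/(-3) + 4/(-3)) = -3 + (5*(-1/3) + 4*(-1/3)) = -3 + (-5/3 - 4/3) = -3 - 3 = -6)
k(s, b) = -6
(0*k(3 - (a(2) + 0)**2, -3))*996 = (0*(-6))*996 = 0*996 = 0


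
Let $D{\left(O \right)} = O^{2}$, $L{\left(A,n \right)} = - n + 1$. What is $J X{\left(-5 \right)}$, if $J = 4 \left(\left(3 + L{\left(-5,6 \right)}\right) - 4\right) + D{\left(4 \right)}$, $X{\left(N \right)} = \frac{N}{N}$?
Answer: $-8$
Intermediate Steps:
$X{\left(N \right)} = 1$
$L{\left(A,n \right)} = 1 - n$
$J = -8$ ($J = 4 \left(\left(3 + \left(1 - 6\right)\right) - 4\right) + 4^{2} = 4 \left(\left(3 + \left(1 - 6\right)\right) - 4\right) + 16 = 4 \left(\left(3 - 5\right) - 4\right) + 16 = 4 \left(-2 - 4\right) + 16 = 4 \left(-6\right) + 16 = -24 + 16 = -8$)
$J X{\left(-5 \right)} = \left(-8\right) 1 = -8$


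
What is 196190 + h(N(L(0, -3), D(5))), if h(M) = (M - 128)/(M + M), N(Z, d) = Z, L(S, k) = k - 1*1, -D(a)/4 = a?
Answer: 392413/2 ≈ 1.9621e+5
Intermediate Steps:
D(a) = -4*a
L(S, k) = -1 + k (L(S, k) = k - 1 = -1 + k)
h(M) = (-128 + M)/(2*M) (h(M) = (-128 + M)/((2*M)) = (-128 + M)*(1/(2*M)) = (-128 + M)/(2*M))
196190 + h(N(L(0, -3), D(5))) = 196190 + (-128 + (-1 - 3))/(2*(-1 - 3)) = 196190 + (½)*(-128 - 4)/(-4) = 196190 + (½)*(-¼)*(-132) = 196190 + 33/2 = 392413/2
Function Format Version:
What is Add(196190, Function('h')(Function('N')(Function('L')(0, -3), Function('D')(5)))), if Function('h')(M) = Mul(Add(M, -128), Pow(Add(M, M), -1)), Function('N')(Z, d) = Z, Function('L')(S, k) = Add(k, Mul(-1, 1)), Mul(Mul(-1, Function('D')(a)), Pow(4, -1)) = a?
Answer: Rational(392413, 2) ≈ 1.9621e+5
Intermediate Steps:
Function('D')(a) = Mul(-4, a)
Function('L')(S, k) = Add(-1, k) (Function('L')(S, k) = Add(k, -1) = Add(-1, k))
Function('h')(M) = Mul(Rational(1, 2), Pow(M, -1), Add(-128, M)) (Function('h')(M) = Mul(Add(-128, M), Pow(Mul(2, M), -1)) = Mul(Add(-128, M), Mul(Rational(1, 2), Pow(M, -1))) = Mul(Rational(1, 2), Pow(M, -1), Add(-128, M)))
Add(196190, Function('h')(Function('N')(Function('L')(0, -3), Function('D')(5)))) = Add(196190, Mul(Rational(1, 2), Pow(Add(-1, -3), -1), Add(-128, Add(-1, -3)))) = Add(196190, Mul(Rational(1, 2), Pow(-4, -1), Add(-128, -4))) = Add(196190, Mul(Rational(1, 2), Rational(-1, 4), -132)) = Add(196190, Rational(33, 2)) = Rational(392413, 2)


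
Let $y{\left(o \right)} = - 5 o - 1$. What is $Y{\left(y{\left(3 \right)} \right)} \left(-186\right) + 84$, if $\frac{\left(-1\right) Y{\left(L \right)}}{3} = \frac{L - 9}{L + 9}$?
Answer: $\frac{14538}{7} \approx 2076.9$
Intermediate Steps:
$y{\left(o \right)} = -1 - 5 o$
$Y{\left(L \right)} = - \frac{3 \left(-9 + L\right)}{9 + L}$ ($Y{\left(L \right)} = - 3 \frac{L - 9}{L + 9} = - 3 \frac{-9 + L}{9 + L} = - \frac{3 \left(-9 + L\right)}{9 + L}$)
$Y{\left(y{\left(3 \right)} \right)} \left(-186\right) + 84 = \frac{3 \left(9 - \left(-1 - 15\right)\right)}{9 - 16} \left(-186\right) + 84 = \frac{3 \left(9 - -16\right)}{9 - 16} \left(-186\right) + 84 = \frac{3 \left(9 + 16\right)}{-7} \left(-186\right) + 84 = 3 \left(- \frac{1}{7}\right) 25 \left(-186\right) + 84 = \left(- \frac{75}{7}\right) \left(-186\right) + 84 = \frac{13950}{7} + 84 = \frac{14538}{7}$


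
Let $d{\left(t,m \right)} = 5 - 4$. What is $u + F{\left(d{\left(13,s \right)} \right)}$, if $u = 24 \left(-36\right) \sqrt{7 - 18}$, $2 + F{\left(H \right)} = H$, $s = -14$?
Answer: $-1 - 864 i \sqrt{11} \approx -1.0 - 2865.6 i$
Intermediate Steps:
$d{\left(t,m \right)} = 1$
$F{\left(H \right)} = -2 + H$
$u = - 864 i \sqrt{11}$ ($u = - 864 \sqrt{-11} = - 864 i \sqrt{11} \approx - 2865.6 i$)
$u + F{\left(d{\left(13,s \right)} \right)} = - 864 i \sqrt{11} + \left(-2 + 1\right) = - 864 i \sqrt{11} - 1 = -1 - 864 i \sqrt{11}$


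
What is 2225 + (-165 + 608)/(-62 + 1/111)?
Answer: 15261052/6881 ≈ 2217.9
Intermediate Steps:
2225 + (-165 + 608)/(-62 + 1/111) = 2225 + 443/(-62 + 1/111) = 2225 + 443/(-6881/111) = 2225 + 443*(-111/6881) = 2225 - 49173/6881 = 15261052/6881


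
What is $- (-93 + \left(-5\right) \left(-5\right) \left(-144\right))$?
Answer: $3693$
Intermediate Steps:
$- (-93 + \left(-5\right) \left(-5\right) \left(-144\right)) = - (-93 + 25 \left(-144\right)) = - (-93 - 3600) = \left(-1\right) \left(-3693\right) = 3693$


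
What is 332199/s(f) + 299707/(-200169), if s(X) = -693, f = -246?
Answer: -1058787914/2201859 ≈ -480.86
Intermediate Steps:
332199/s(f) + 299707/(-200169) = 332199/(-693) + 299707/(-200169) = 332199*(-1/693) + 299707*(-1/200169) = -5273/11 - 299707/200169 = -1058787914/2201859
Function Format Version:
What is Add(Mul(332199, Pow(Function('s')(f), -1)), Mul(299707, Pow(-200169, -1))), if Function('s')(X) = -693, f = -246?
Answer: Rational(-1058787914, 2201859) ≈ -480.86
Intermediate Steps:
Add(Mul(332199, Pow(Function('s')(f), -1)), Mul(299707, Pow(-200169, -1))) = Add(Mul(332199, Pow(-693, -1)), Mul(299707, Pow(-200169, -1))) = Add(Mul(332199, Rational(-1, 693)), Mul(299707, Rational(-1, 200169))) = Add(Rational(-5273, 11), Rational(-299707, 200169)) = Rational(-1058787914, 2201859)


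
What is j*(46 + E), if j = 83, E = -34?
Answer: 996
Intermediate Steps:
j*(46 + E) = 83*(46 - 34) = 83*12 = 996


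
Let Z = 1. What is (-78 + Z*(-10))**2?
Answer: 7744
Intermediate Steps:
(-78 + Z*(-10))**2 = (-78 + 1*(-10))**2 = (-78 - 10)**2 = (-88)**2 = 7744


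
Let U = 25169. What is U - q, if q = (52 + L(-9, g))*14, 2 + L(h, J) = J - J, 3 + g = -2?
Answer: 24469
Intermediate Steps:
g = -5 (g = -3 - 2 = -5)
L(h, J) = -2 (L(h, J) = -2 + (J - J) = -2 + 0 = -2)
q = 700 (q = (52 - 2)*14 = 50*14 = 700)
U - q = 25169 - 1*700 = 25169 - 700 = 24469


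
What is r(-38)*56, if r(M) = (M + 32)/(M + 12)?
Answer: 168/13 ≈ 12.923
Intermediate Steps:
r(M) = (32 + M)/(12 + M)
r(-38)*56 = ((32 - 38)/(12 - 38))*56 = (-6/(-26))*56 = -1/26*(-6)*56 = (3/13)*56 = 168/13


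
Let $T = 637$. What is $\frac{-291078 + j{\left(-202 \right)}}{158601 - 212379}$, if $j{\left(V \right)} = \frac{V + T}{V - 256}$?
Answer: $\frac{44438053}{8210108} \approx 5.4126$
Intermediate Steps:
$j{\left(V \right)} = \frac{637 + V}{-256 + V}$ ($j{\left(V \right)} = \frac{V + 637}{V - 256} = \frac{637 + V}{-256 + V}$)
$\frac{-291078 + j{\left(-202 \right)}}{158601 - 212379} = \frac{-291078 + \frac{637 - 202}{-256 - 202}}{158601 - 212379} = \frac{-291078 + \frac{1}{-458} \cdot 435}{-53778} = \left(-291078 - \frac{435}{458}\right) \left(- \frac{1}{53778}\right) = \left(- \frac{133314159}{458}\right) \left(- \frac{1}{53778}\right) = \frac{44438053}{8210108}$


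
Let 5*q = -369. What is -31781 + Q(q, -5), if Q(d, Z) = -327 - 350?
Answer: -32458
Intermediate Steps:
q = -369/5 (q = (1/5)*(-369) = -369/5 ≈ -73.800)
Q(d, Z) = -677
-31781 + Q(q, -5) = -31781 - 677 = -32458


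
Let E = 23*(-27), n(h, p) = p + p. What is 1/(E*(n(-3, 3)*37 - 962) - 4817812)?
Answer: -1/4358272 ≈ -2.2945e-7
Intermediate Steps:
n(h, p) = 2*p
E = -621
1/(E*(n(-3, 3)*37 - 962) - 4817812) = 1/(-621*((2*3)*37 - 962) - 4817812) = 1/(-621*(6*37 - 962) - 4817812) = 1/(-621*(222 - 962) - 4817812) = 1/(-621*(-740) - 4817812) = 1/(459540 - 4817812) = 1/(-4358272) = -1/4358272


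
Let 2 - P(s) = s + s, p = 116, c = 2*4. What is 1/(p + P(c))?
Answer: 1/102 ≈ 0.0098039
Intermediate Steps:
c = 8
P(s) = 2 - 2*s (P(s) = 2 - (s + s) = 2 - 2*s)
1/(p + P(c)) = 1/(116 + (2 - 2*8)) = 1/(116 + (2 - 16)) = 1/(116 - 14) = 1/102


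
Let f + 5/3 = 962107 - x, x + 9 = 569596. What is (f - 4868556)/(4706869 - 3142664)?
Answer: -13428113/4692615 ≈ -2.8615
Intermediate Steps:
x = 569587 (x = -9 + 569596 = 569587)
f = 1177555/3 (f = -5/3 + (962107 - 1*569587) = -5/3 + (962107 - 569587) = -5/3 + 392520 = 1177555/3 ≈ 3.9252e+5)
(f - 4868556)/(4706869 - 3142664) = (1177555/3 - 4868556)/(4706869 - 3142664) = -13428113/3/1564205 = -13428113/3*1/1564205 = -13428113/4692615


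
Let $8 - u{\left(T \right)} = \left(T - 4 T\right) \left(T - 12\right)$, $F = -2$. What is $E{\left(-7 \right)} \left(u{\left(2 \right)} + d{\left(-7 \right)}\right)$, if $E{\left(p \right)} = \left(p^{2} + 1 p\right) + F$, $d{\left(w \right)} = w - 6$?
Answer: $-2600$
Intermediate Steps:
$d{\left(w \right)} = -6 + w$ ($d{\left(w \right)} = w - 6 = -6 + w$)
$u{\left(T \right)} = 8 + 3 T \left(-12 + T\right)$ ($u{\left(T \right)} = 8 - \left(T - 4 T\right) \left(T - 12\right) = 8 - - 3 T \left(-12 + T\right) = 8 + 3 T \left(-12 + T\right)$)
$E{\left(p \right)} = -2 + p + p^{2}$ ($E{\left(p \right)} = \left(p^{2} + 1 p\right) - 2 = \left(p^{2} + p\right) - 2 = \left(p + p^{2}\right) - 2 = -2 + p + p^{2}$)
$E{\left(-7 \right)} \left(u{\left(2 \right)} + d{\left(-7 \right)}\right) = \left(-2 - 7 + \left(-7\right)^{2}\right) \left(\left(8 - 72 + 3 \cdot 2^{2}\right) - 13\right) = \left(-2 - 7 + 49\right) \left(\left(8 - 72 + 3 \cdot 4\right) - 13\right) = 40 \left(\left(8 - 72 + 12\right) - 13\right) = 40 \left(-52 - 13\right) = 40 \left(-65\right) = -2600$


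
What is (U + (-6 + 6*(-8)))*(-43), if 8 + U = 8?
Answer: 2322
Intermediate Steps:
U = 0 (U = -8 + 8 = 0)
(U + (-6 + 6*(-8)))*(-43) = (0 + (-6 + 6*(-8)))*(-43) = (0 + (-6 - 48))*(-43) = (0 - 54)*(-43) = -54*(-43) = 2322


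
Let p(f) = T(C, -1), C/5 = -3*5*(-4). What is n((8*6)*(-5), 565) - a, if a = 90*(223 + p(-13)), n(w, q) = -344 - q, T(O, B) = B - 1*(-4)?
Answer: -21249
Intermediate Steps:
C = 300 (C = 5*(-3*5*(-4)) = 5*(-15*(-4)) = 5*60 = 300)
T(O, B) = 4 + B (T(O, B) = B + 4 = 4 + B)
p(f) = 3 (p(f) = 4 - 1 = 3)
a = 20340 (a = 90*(223 + 3) = 90*226 = 20340)
n((8*6)*(-5), 565) - a = (-344 - 1*565) - 1*20340 = (-344 - 565) - 20340 = -909 - 20340 = -21249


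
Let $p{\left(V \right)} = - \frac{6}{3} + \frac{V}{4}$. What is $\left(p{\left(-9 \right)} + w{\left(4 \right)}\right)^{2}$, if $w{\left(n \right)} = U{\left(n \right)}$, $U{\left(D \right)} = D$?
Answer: $\frac{1}{16} \approx 0.0625$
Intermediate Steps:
$p{\left(V \right)} = -2 + \frac{V}{4}$ ($p{\left(V \right)} = \left(-6\right) \frac{1}{3} + V \frac{1}{4} = -2 + \frac{V}{4}$)
$w{\left(n \right)} = n$
$\left(p{\left(-9 \right)} + w{\left(4 \right)}\right)^{2} = \left(\left(-2 + \frac{1}{4} \left(-9\right)\right) + 4\right)^{2} = \left(\left(-2 - \frac{9}{4}\right) + 4\right)^{2} = \left(- \frac{17}{4} + 4\right)^{2} = \left(- \frac{1}{4}\right)^{2} = \frac{1}{16}$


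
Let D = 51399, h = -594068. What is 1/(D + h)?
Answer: -1/542669 ≈ -1.8427e-6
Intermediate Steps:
1/(D + h) = 1/(51399 - 594068) = 1/(-542669) = -1/542669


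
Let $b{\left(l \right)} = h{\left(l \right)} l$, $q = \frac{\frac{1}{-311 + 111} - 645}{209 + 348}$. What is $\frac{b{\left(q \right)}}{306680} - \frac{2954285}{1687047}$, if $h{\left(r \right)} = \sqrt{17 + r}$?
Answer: $- \frac{2954285}{1687047} - \frac{129001 \sqrt{1965986086}}{380588653280000} \approx -1.7512$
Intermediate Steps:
$q = - \frac{129001}{111400}$ ($q = \frac{\frac{1}{-200} - 645}{557} = \left(- \frac{1}{200} - 645\right) \frac{1}{557} = \left(- \frac{129001}{200}\right) \frac{1}{557} = - \frac{129001}{111400} \approx -1.158$)
$b{\left(l \right)} = l \sqrt{17 + l}$ ($b{\left(l \right)} = \sqrt{17 + l} l = l \sqrt{17 + l}$)
$\frac{b{\left(q \right)}}{306680} - \frac{2954285}{1687047} = \frac{\left(- \frac{129001}{111400}\right) \sqrt{17 - \frac{129001}{111400}}}{306680} - \frac{2954285}{1687047} = - \frac{129001 \sqrt{\frac{1764799}{111400}}}{111400} \cdot \frac{1}{306680} - \frac{2954285}{1687047} = - \frac{129001 \frac{\sqrt{1965986086}}{11140}}{111400} \cdot \frac{1}{306680} - \frac{2954285}{1687047} = - \frac{129001 \sqrt{1965986086}}{1240996000} \cdot \frac{1}{306680} - \frac{2954285}{1687047} = - \frac{129001 \sqrt{1965986086}}{380588653280000} - \frac{2954285}{1687047} = - \frac{2954285}{1687047} - \frac{129001 \sqrt{1965986086}}{380588653280000}$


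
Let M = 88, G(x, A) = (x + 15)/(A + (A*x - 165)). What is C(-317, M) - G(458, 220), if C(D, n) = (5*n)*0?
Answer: -43/9165 ≈ -0.0046918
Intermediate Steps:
G(x, A) = (15 + x)/(-165 + A + A*x) (G(x, A) = (15 + x)/(A + (-165 + A*x)) = (15 + x)/(-165 + A + A*x))
C(D, n) = 0
C(-317, M) - G(458, 220) = 0 - (15 + 458)/(-165 + 220 + 220*458) = 0 - 473/(-165 + 220 + 100760) = 0 - 473/100815 = 0 - 1*43/9165 = 0 - 43/9165 = -43/9165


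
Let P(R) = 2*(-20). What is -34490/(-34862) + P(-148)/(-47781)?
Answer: 824680585/832870611 ≈ 0.99017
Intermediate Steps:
P(R) = -40
-34490/(-34862) + P(-148)/(-47781) = -34490/(-34862) - 40/(-47781) = -34490*(-1/34862) - 40*(-1/47781) = 17245/17431 + 40/47781 = 824680585/832870611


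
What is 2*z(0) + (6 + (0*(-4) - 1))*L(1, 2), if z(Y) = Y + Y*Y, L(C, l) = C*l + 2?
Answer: 20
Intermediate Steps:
L(C, l) = 2 + C*l
z(Y) = Y + Y**2
2*z(0) + (6 + (0*(-4) - 1))*L(1, 2) = 2*(0*(1 + 0)) + (6 + (0*(-4) - 1))*(2 + 1*2) = 2*(0*1) + (6 + (0 - 1))*(2 + 2) = 2*0 + (6 - 1)*4 = 0 + 5*4 = 0 + 20 = 20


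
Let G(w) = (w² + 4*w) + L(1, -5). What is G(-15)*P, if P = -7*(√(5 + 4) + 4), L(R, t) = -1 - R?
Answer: -7987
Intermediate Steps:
G(w) = -2 + w² + 4*w (G(w) = (w² + 4*w) + (-1 - 1*1) = (w² + 4*w) + (-1 - 1) = (w² + 4*w) - 2 = -2 + w² + 4*w)
P = -49 (P = -7*(√9 + 4) = -7*(3 + 4) = -7*7 = -49)
G(-15)*P = (-2 + (-15)² + 4*(-15))*(-49) = (-2 + 225 - 60)*(-49) = 163*(-49) = -7987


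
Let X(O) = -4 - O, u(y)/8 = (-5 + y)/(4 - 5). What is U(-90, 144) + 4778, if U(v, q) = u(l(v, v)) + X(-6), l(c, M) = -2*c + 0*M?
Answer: 3380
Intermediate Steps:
l(c, M) = -2*c (l(c, M) = -2*c + 0 = -2*c)
u(y) = 40 - 8*y (u(y) = 8*((-5 + y)/(4 - 5)) = 8*((-5 + y)/(-1)) = 8*((-5 + y)*(-1)) = 8*(5 - y) = 40 - 8*y)
U(v, q) = 42 + 16*v (U(v, q) = (40 - (-16)*v) + (-4 - 1*(-6)) = (40 + 16*v) + (-4 + 6) = (40 + 16*v) + 2 = 42 + 16*v)
U(-90, 144) + 4778 = (42 + 16*(-90)) + 4778 = (42 - 1440) + 4778 = -1398 + 4778 = 3380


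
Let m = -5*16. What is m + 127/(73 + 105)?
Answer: -14113/178 ≈ -79.286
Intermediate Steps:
m = -80
m + 127/(73 + 105) = -80 + 127/(73 + 105) = -80 + 127/178 = -14113/178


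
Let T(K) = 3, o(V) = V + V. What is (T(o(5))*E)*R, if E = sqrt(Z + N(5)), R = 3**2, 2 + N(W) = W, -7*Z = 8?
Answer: 27*sqrt(91)/7 ≈ 36.795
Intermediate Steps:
o(V) = 2*V
Z = -8/7 (Z = -1/7*8 = -8/7 ≈ -1.1429)
N(W) = -2 + W
R = 9
E = sqrt(91)/7 (E = sqrt(-8/7 + (-2 + 5)) = sqrt(-8/7 + 3) = sqrt(13/7) = sqrt(91)/7 ≈ 1.3628)
(T(o(5))*E)*R = (3*(sqrt(91)/7))*9 = (3*sqrt(91)/7)*9 = 27*sqrt(91)/7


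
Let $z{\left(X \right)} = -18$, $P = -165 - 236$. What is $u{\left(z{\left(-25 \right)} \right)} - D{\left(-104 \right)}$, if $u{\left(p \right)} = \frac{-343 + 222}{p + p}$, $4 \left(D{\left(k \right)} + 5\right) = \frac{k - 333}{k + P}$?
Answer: $\frac{37018}{4545} \approx 8.1448$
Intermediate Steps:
$P = -401$
$D{\left(k \right)} = -5 + \frac{-333 + k}{4 \left(-401 + k\right)}$ ($D{\left(k \right)} = -5 + \frac{\left(k - 333\right) \frac{1}{k - 401}}{4} = -5 + \frac{\left(-333 + k\right) \frac{1}{-401 + k}}{4} = -5 + \frac{\frac{1}{-401 + k} \left(-333 + k\right)}{4} = -5 + \frac{-333 + k}{4 \left(-401 + k\right)}$)
$u{\left(p \right)} = - \frac{121}{2 p}$
$u{\left(z{\left(-25 \right)} \right)} - D{\left(-104 \right)} = - \frac{121}{2 \left(-18\right)} - \frac{7687 - -1976}{4 \left(-401 - 104\right)} = \left(- \frac{121}{2}\right) \left(- \frac{1}{18}\right) - \frac{7687 + 1976}{4 \left(-505\right)} = \frac{121}{36} - \frac{1}{4} \left(- \frac{1}{505}\right) 9663 = \frac{121}{36} - - \frac{9663}{2020} = \frac{121}{36} + \frac{9663}{2020} = \frac{37018}{4545}$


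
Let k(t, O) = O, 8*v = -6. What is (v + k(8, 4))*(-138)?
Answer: -897/2 ≈ -448.50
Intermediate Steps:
v = -¾ (v = (⅛)*(-6) = -¾ ≈ -0.75000)
(v + k(8, 4))*(-138) = (-¾ + 4)*(-138) = (13/4)*(-138) = -897/2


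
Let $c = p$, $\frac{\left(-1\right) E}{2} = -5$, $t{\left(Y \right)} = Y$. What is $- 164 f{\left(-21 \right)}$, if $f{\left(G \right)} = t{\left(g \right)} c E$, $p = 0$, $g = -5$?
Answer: $0$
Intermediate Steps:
$E = 10$ ($E = \left(-2\right) \left(-5\right) = 10$)
$c = 0$
$f{\left(G \right)} = 0$ ($f{\left(G \right)} = \left(-5\right) 0 \cdot 10 = 0 \cdot 10 = 0$)
$- 164 f{\left(-21 \right)} = \left(-164\right) 0 = 0$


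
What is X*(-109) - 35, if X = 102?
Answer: -11153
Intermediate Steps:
X*(-109) - 35 = 102*(-109) - 35 = -11118 - 35 = -11153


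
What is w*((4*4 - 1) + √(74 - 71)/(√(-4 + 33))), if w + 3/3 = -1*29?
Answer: -450 - 30*√87/29 ≈ -459.65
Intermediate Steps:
w = -30 (w = -1 - 1*29 = -1 - 29 = -30)
w*((4*4 - 1) + √(74 - 71)/(√(-4 + 33))) = -30*((4*4 - 1) + √(74 - 71)/(√(-4 + 33))) = -30*((16 - 1) + √3/(√29)) = -30*(15 + √3*(√29/29)) = -30*(15 + √87/29) = -450 - 30*√87/29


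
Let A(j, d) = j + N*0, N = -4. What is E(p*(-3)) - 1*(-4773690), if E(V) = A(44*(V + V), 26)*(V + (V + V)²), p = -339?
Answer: 370354704498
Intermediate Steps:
A(j, d) = j (A(j, d) = j - 4*0 = j + 0 = j)
E(V) = 88*V*(V + 4*V²) (E(V) = (44*(V + V))*(V + (V + V)²) = (44*(2*V))*(V + (2*V)²) = (88*V)*(V + 4*V²) = 88*V*(V + 4*V²))
E(p*(-3)) - 1*(-4773690) = (-339*(-3))²*(88 + 352*(-339*(-3))) - 1*(-4773690) = 1017²*(88 + 352*1017) + 4773690 = 1034289*(88 + 357984) + 4773690 = 1034289*358072 + 4773690 = 370349930808 + 4773690 = 370354704498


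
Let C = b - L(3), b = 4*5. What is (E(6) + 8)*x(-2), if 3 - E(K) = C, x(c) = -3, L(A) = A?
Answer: 18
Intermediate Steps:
b = 20
C = 17 (C = 20 - 1*3 = 20 - 3 = 17)
E(K) = -14 (E(K) = 3 - 1*17 = 3 - 17 = -14)
(E(6) + 8)*x(-2) = (-14 + 8)*(-3) = -6*(-3) = 18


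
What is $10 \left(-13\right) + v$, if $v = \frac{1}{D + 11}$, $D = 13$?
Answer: $- \frac{3119}{24} \approx -129.96$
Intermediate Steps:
$v = \frac{1}{24}$ ($v = \frac{1}{13 + 11} = \frac{1}{24} \approx 0.041667$)
$10 \left(-13\right) + v = 10 \left(-13\right) + \frac{1}{24} = -130 + \frac{1}{24} = - \frac{3119}{24}$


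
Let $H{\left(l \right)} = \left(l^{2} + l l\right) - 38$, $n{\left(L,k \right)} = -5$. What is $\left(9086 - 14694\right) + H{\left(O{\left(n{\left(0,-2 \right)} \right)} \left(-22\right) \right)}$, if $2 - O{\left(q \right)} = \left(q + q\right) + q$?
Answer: $274106$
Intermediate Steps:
$O{\left(q \right)} = 2 - 3 q$ ($O{\left(q \right)} = 2 - \left(\left(q + q\right) + q\right) = 2 - \left(2 q + q\right) = 2 - 3 q$)
$H{\left(l \right)} = -38 + 2 l^{2}$ ($H{\left(l \right)} = \left(l^{2} + l^{2}\right) - 38 = 2 l^{2} - 38 = -38 + 2 l^{2}$)
$\left(9086 - 14694\right) + H{\left(O{\left(n{\left(0,-2 \right)} \right)} \left(-22\right) \right)} = \left(9086 - 14694\right) - \left(38 - 2 \left(\left(2 - -15\right) \left(-22\right)\right)^{2}\right) = -5608 - \left(38 - 2 \left(\left(2 + 15\right) \left(-22\right)\right)^{2}\right) = -5608 - \left(38 - 2 \left(17 \left(-22\right)\right)^{2}\right) = -5608 - \left(38 - 2 \left(-374\right)^{2}\right) = -5608 + \left(-38 + 2 \cdot 139876\right) = -5608 + \left(-38 + 279752\right) = -5608 + 279714 = 274106$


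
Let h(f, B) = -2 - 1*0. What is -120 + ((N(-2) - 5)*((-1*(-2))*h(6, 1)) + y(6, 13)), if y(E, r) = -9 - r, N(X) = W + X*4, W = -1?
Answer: -86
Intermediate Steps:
N(X) = -1 + 4*X (N(X) = -1 + X*4 = -1 + 4*X)
h(f, B) = -2 (h(f, B) = -2 + 0 = -2)
-120 + ((N(-2) - 5)*((-1*(-2))*h(6, 1)) + y(6, 13)) = -120 + (((-1 + 4*(-2)) - 5)*(-1*(-2)*(-2)) + (-9 - 1*13)) = -120 + (((-1 - 8) - 5)*(2*(-2)) + (-9 - 13)) = -120 + ((-9 - 5)*(-4) - 22) = -120 + (-14*(-4) - 22) = -120 + (56 - 22) = -120 + 34 = -86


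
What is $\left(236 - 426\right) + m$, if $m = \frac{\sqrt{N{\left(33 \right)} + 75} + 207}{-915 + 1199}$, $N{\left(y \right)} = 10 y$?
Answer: $- \frac{53753}{284} + \frac{9 \sqrt{5}}{284} \approx -189.2$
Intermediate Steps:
$m = \frac{207}{284} + \frac{9 \sqrt{5}}{284}$ ($m = \frac{\sqrt{10 \cdot 33 + 75} + 207}{-915 + 1199} = \frac{\sqrt{330 + 75} + 207}{284} = \left(\sqrt{405} + 207\right) \frac{1}{284} = \left(9 \sqrt{5} + 207\right) \frac{1}{284} = \left(207 + 9 \sqrt{5}\right) \frac{1}{284} = \frac{207}{284} + \frac{9 \sqrt{5}}{284} \approx 0.79973$)
$\left(236 - 426\right) + m = \left(236 - 426\right) + \left(\frac{207}{284} + \frac{9 \sqrt{5}}{284}\right) = -190 + \left(\frac{207}{284} + \frac{9 \sqrt{5}}{284}\right) = - \frac{53753}{284} + \frac{9 \sqrt{5}}{284}$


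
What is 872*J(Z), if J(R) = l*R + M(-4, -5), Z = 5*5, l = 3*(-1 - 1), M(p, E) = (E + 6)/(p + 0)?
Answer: -131018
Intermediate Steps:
M(p, E) = (6 + E)/p
l = -6 (l = 3*(-2) = -6)
Z = 25
J(R) = -¼ - 6*R (J(R) = -6*R + (6 - 5)/(-4) = -6*R - ¼*1 = -6*R - ¼ = -¼ - 6*R)
872*J(Z) = 872*(-¼ - 6*25) = 872*(-¼ - 150) = 872*(-601/4) = -131018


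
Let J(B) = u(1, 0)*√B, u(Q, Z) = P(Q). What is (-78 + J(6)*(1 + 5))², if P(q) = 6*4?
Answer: 130500 - 22464*√6 ≈ 75475.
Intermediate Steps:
P(q) = 24
u(Q, Z) = 24
J(B) = 24*√B
(-78 + J(6)*(1 + 5))² = (-78 + (24*√6)*(1 + 5))² = (-78 + (24*√6)*6)² = (-78 + 144*√6)²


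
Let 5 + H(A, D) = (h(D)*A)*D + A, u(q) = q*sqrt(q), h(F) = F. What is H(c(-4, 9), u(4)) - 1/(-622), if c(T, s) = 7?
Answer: 279901/622 ≈ 450.00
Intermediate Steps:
u(q) = q**(3/2)
H(A, D) = -5 + A + A*D**2 (H(A, D) = -5 + ((D*A)*D + A) = -5 + ((A*D)*D + A) = -5 + (A*D**2 + A) = -5 + (A + A*D**2) = -5 + A + A*D**2)
H(c(-4, 9), u(4)) - 1/(-622) = (-5 + 7 + 7*(4**(3/2))**2) - 1/(-622) = (-5 + 7 + 7*8**2) - 1*(-1/622) = (-5 + 7 + 7*64) + 1/622 = (-5 + 7 + 448) + 1/622 = 450 + 1/622 = 279901/622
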